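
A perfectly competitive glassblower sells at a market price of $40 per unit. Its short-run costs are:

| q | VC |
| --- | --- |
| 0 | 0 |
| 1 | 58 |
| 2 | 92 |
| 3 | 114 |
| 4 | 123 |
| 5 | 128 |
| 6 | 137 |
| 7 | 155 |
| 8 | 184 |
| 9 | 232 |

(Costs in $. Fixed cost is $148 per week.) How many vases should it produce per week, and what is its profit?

Profit at each row (π = 40q − TC): q=0: -148; q=1: -166; q=2: -160; q=3: -142; q=4: -111; q=5: -76; q=6: -45; q=7: -23; q=8: -12; q=9: -20.
Profit is maximized at q = 8. AVC there is 184/8 = $23 ≤ P, so producing beats shutting down (which would give -$148).

q = 8; profit = -$12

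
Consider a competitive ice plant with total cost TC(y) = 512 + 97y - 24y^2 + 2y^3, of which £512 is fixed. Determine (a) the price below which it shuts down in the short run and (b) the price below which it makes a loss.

Shutdown price = £25; break-even price = £97

Shutdown price = min AVC. AVC = 97 - 24y + 2y^2, with vertex at y = 6 and minimum £25.
ATC = 512/y + 97 - 24y + 2y^2. Setting dATC/dy = −512/y^2 − 24 + 4y = 0 gives y = 8 (since 4·8^3 − 24·8^2 = 512).
min ATC = 512/8 + 97 − 24·8 + 2·8^2 = £97. That is the break-even price.
For £25 ≤ P < £97 the firm produces at a loss; below £25 it shuts down.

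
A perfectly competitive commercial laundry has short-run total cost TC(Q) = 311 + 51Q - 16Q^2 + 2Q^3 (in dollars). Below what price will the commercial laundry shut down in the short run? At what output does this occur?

The shutdown price is the minimum of AVC. VC = 51Q - 16Q^2 + 2Q^3, so AVC = 51 - 16Q + 2Q^2.
At the minimum of AVC, MC = AVC. MC = 51 - 32Q + 6Q^2; setting MC = AVC gives 4Q^2 - 16Q = 0, so Q = 4. min AVC = 19.
So the shutdown price is $19.

$19 per unit, at Q = 4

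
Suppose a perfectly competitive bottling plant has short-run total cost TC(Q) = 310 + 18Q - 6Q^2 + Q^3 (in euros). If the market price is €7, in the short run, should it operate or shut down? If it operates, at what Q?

Shut down

Variable cost is VC = 18Q - 6Q^2 + Q^3, so AVC = VC/Q = 18 - 6Q + Q^2 and MC = dTC/dQ = 18 - 12Q + 3Q^2.
AVC is minimized where dAVC/dQ = -6 + 2Q = 0, at Q = 3; min AVC = 18 - 6·3 + 3^2 = €9.
P = €7 lies below min AVC = €9; no output level covers variable cost.
The firm minimizes its loss by shutting down and losing only its fixed cost of €310.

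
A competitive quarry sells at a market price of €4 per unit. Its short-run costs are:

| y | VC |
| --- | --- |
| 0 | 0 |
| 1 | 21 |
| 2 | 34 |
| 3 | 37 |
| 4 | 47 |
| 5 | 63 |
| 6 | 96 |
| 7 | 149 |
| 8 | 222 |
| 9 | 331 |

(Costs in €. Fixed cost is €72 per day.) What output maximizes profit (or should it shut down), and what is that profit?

Tabulate TR − TC: y=0: -72; y=1: -89; y=2: -98; y=3: -97; y=4: -103; y=5: -115; y=6: -144; y=7: -193; y=8: -262; y=9: -367.
Profit is highest at y = 0. Equivalently, the lowest AVC in the table is 47/4 ≈ €11.75 at y = 4, and P = €4 falls below it — price never covers variable cost, so the firm shuts down and loses only its fixed cost.

y = 0 (shut down); profit = -€72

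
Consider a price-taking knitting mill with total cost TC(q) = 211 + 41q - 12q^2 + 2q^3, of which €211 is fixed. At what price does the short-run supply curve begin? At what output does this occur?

Short-run supply begins at min AVC. From VC = 41q - 12q^2 + 2q^3, AVC = 41 - 12q + 2q^2.
At the minimum of AVC, MC = AVC. MC = 41 - 24q + 6q^2; setting MC = AVC gives 4q^2 - 12q = 0, so q = 3. min AVC = 23.
So the shutdown price is €23.

€23 per unit, at q = 3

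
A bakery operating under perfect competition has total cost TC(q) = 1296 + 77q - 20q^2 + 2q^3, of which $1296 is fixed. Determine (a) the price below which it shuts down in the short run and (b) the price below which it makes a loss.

Shutdown price = min AVC. AVC = 77 - 20q + 2q^2, with vertex at q = 5 and minimum $27.
ATC = 1296/q + 77 - 20q + 2q^2. Setting dATC/dq = −1296/q^2 − 20 + 4q = 0 gives q = 9 (since 4·9^3 − 20·9^2 = 1296).
min ATC = 1296/9 + 77 − 20·9 + 2·9^2 = $203. That is the break-even price.
Between these two prices the firm operates at a loss; above $203 it earns a profit.

Shutdown price = $27; break-even price = $203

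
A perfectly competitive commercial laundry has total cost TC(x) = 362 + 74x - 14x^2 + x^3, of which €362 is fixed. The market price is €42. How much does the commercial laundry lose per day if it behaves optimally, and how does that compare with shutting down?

AVC = 74 - 14x + x^2; min AVC = €25 at x = 7. Since P = €42 ≥ min AVC, the firm produces.
MC = 74 - 28x + 3x^2. Setting P = MC and taking the root on the rising branch gives x* = 8.
TR = 42·8 = 336. TC = 362 + 208 = 570. Profit = 336 − 570 = -€234.
That loss of €234 beats the €362 the firm would lose by shutting down; producing recovers €128 of fixed cost.

Profit = -€234 at x = 8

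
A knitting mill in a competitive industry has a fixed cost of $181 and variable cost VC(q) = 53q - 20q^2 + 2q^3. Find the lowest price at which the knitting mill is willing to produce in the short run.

$3 per unit

The shutdown price is the minimum of AVC. VC = 53q - 20q^2 + 2q^3, so AVC = 53 - 20q + 2q^2.
dAVC/dq = -20 + 4q = 0 gives q = 5. min AVC = 53 - 20·5 + 2·5^2 = 3.
For P < $3 the firm produces nothing.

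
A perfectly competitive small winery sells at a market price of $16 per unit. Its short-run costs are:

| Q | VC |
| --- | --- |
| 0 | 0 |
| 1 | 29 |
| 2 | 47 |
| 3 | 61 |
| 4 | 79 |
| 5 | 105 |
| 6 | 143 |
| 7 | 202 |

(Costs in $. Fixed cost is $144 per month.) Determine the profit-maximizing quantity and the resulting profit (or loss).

Q = 0 (shut down); profit = -$144

Profit at each row (π = 16Q − TC): Q=0: -144; Q=1: -157; Q=2: -159; Q=3: -157; Q=4: -159; Q=5: -169; Q=6: -191; Q=7: -234.
Profit is highest at Q = 0. Equivalently, the lowest AVC in the table is 79/4 ≈ $19.75 at Q = 4, and P = $16 falls below it — price never covers variable cost, so the firm shuts down and loses only its fixed cost.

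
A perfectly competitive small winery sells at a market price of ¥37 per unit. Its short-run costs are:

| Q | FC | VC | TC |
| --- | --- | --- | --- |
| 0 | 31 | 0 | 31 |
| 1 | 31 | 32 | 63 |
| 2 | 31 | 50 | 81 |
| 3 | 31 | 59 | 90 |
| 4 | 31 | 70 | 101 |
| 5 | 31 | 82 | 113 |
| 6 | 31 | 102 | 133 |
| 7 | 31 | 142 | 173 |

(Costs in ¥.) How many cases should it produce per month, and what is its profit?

Tabulate TR − TC: Q=0: -31; Q=1: -26; Q=2: -7; Q=3: 21; Q=4: 47; Q=5: 72; Q=6: 89; Q=7: 86.
Profit is maximized at Q = 6. AVC there is 102/6 = ¥17 ≤ P, so producing beats shutting down (which would give -¥31).

Q = 6; profit = ¥89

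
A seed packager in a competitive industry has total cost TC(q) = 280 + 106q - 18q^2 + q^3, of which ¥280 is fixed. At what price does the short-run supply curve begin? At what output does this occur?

The firm shuts down when price falls below the minimum of average variable cost. AVC = VC/q = 106 - 18q + q^2.
At the minimum of AVC, MC = AVC. MC = 106 - 36q + 3q^2; setting MC = AVC gives 2q^2 - 18q = 0, so q = 9. min AVC = 25.
The firm shuts down for any P below ¥25.

¥25 per unit, at q = 9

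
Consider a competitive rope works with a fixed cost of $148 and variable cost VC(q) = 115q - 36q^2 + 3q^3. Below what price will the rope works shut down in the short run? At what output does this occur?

The shutdown price is the minimum of AVC. VC = 115q - 36q^2 + 3q^3, so AVC = 115 - 36q + 3q^2.
At the minimum of AVC, MC = AVC. MC = 115 - 72q + 9q^2; setting MC = AVC gives 6q^2 - 36q = 0, so q = 6. min AVC = 7.
The firm shuts down for any P below $7.

$7 per unit, at q = 6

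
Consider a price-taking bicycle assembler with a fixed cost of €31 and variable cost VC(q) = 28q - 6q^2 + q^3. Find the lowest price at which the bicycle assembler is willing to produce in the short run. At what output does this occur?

The firm shuts down when price falls below the minimum of average variable cost. AVC = VC/q = 28 - 6q + q^2.
At the minimum of AVC, MC = AVC. MC = 28 - 12q + 3q^2; setting MC = AVC gives 2q^2 - 6q = 0, so q = 3. min AVC = 19.
The firm shuts down for any P below €19.

€19 per unit, at q = 3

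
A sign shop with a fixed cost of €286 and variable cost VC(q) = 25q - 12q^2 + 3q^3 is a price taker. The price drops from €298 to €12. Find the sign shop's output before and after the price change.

Output falls from 7 to 0 (the firm shuts down)

MC = 25 - 24q + 9q^2; the shutdown threshold is min AVC = €13 (at q = 2).
With P = €298 above the shutdown price, P = MC gives q = 7.
At P = €12 < min AVC = €13, price no longer covers variable cost at any output, so the firm shuts down: q = 0.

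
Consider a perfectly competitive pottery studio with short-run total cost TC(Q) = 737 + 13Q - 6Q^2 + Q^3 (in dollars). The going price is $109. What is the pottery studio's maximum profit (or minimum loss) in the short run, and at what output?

Profit = -$97 at Q = 8

AVC = 13 - 6Q + Q^2; min AVC = $4 at Q = 3. Since P = $109 ≥ min AVC, the firm produces.
MC = 13 - 12Q + 3Q^2. Setting P = MC and taking the root on the rising branch gives Q* = 8.
TR = 109·8 = 872. TC = 737 + 232 = 969. Profit = 872 − 969 = -$97.
Shutting down would mean losing the fixed cost of $737, so operating at a loss of $97 is better by $640.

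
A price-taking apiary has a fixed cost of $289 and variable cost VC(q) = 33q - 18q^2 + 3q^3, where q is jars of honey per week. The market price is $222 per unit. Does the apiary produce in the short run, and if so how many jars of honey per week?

Produce at q = 7

From TC, MC = TC'(q) = 33 - 36q + 9q^2 and AVC = VC/q = 33 - 18q + 3q^2.
AVC hits its minimum where MC = AVC, at q = 3, giving min AVC = 33 - 18·3 + 3·3^2 = $6.
P = $222 exceeds min AVC = $6, so the firm stays open.
Set P = MC: 222 = 33 - 36q + 9q^2 → -189 - 36q + 9q^2 = 0. The roots are q = -3 and q = 7; the profit-maximizing output is on the rising part of MC, so q* = 7.
Check: AVC at q = 7 is $54 ≤ P, so revenue covers variable cost.
Profit = P·q − TC = 222·7 − 667 = $887.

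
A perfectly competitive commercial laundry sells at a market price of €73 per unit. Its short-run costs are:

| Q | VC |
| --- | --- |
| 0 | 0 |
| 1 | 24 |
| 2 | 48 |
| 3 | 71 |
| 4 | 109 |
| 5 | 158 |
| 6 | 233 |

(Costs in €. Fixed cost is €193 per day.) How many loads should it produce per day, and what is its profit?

Q = 5; profit = €14

Compute π = P·Q − TC at each output: Q=0: -193; Q=1: -144; Q=2: -95; Q=3: -45; Q=4: -10; Q=5: 14; Q=6: 12.
Profit is maximized at Q = 5. AVC there is 158/5 = €31.60 ≤ P, so producing beats shutting down (which would give -€193).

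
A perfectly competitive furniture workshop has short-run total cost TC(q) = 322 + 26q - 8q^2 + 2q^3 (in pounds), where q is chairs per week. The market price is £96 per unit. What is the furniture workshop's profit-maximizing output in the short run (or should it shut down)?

From TC, MC = TC'(q) = 26 - 16q + 6q^2 and AVC = VC/q = 26 - 8q + 2q^2.
AVC is minimized where dAVC/dq = -8 + 4q = 0, at q = 2; min AVC = 26 - 8·2 + 2·2^2 = £18.
P = £96 exceeds min AVC = £18, so the firm stays open.
Solving P = MC: -70 - 16q + 6q^2 = 0 ⇒ q = -7/3 or 5. On the upward-sloping branch, q* = 5.
Check: AVC at q = 5 is £36 ≤ P, so revenue covers variable cost.
Profit = P·q − TC = 96·5 − 502 = -£22, a loss, but smaller than the £322 fixed cost the firm would lose by shutting down.

Produce at q = 5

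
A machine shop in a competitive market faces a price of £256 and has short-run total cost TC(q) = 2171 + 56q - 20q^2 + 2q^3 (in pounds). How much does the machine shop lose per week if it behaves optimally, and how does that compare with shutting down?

Profit = -£171 at q = 10

AVC = 56 - 20q + 2q^2; min AVC = £6 at q = 5. Since P = £256 ≥ min AVC, the firm produces.
MC = 56 - 40q + 6q^2. Setting P = MC and taking the root on the rising branch gives q* = 10.
TR = 256·10 = 2560. TC = 2171 + 560 = 2731. Profit = 2560 − 2731 = -£171.
That loss of £171 beats the £2171 the firm would lose by shutting down; producing recovers £2000 of fixed cost.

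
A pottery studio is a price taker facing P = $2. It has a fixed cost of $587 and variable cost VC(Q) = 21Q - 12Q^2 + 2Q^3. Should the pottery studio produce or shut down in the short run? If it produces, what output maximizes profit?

Shut down

From TC, MC = TC'(Q) = 21 - 24Q + 6Q^2 and AVC = VC/Q = 21 - 12Q + 2Q^2.
AVC is minimized where dAVC/dQ = -12 + 4Q = 0, at Q = 3; min AVC = 21 - 12·3 + 2·3^2 = $3.
With P < min AVC ($2 < $3), every unit sold adds to the loss.
Best response: produce nothing and absorb the $587 fixed cost.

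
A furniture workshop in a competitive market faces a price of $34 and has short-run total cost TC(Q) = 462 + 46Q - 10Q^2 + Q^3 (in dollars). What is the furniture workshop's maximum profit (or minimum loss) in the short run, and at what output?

AVC = 46 - 10Q + Q^2 has its minimum $21 at Q = 5; price $34 clears that bar, so the firm operates.
MC = 46 - 20Q + 3Q^2. Setting P = MC and taking the root on the rising branch gives Q* = 6.
TR = 34·6 = 204. TC = 462 + 132 = 594. Profit = 204 − 594 = -$390.
By producing, the firm covers all variable cost plus $72 of fixed cost; shutting down would lose the full $462.

Profit = -$390 at Q = 6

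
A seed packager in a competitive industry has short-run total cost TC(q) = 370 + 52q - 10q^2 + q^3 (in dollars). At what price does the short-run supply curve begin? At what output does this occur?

$27 per unit, at q = 5

The shutdown price is the minimum of AVC. VC = 52q - 10q^2 + q^3, so AVC = 52 - 10q + q^2.
dAVC/dq = -10 + 2q = 0 gives q = 5. min AVC = 52 - 10·5 + 5^2 = 27.
For P < $27 the firm produces nothing.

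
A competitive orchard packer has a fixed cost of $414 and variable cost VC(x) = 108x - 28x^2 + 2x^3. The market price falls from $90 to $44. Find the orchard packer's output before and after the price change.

MC = 108 - 56x + 6x^2; the shutdown threshold is min AVC = $10 (at x = 7).
At P = $90 ≥ min AVC, set P = MC on the rising branch: x = 9.
At P = $44 ≥ min AVC, set P = MC: x = 8. The firm stays open but cuts output.

Output falls from 9 to 8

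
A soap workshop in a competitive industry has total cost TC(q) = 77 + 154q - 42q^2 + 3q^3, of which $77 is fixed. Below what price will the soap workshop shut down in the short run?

$7 per unit

The shutdown price is the minimum of AVC. VC = 154q - 42q^2 + 3q^3, so AVC = 154 - 42q + 3q^2.
At the minimum of AVC, MC = AVC. MC = 154 - 84q + 9q^2; setting MC = AVC gives 6q^2 - 42q = 0, so q = 7. min AVC = 7.
So the shutdown price is $7.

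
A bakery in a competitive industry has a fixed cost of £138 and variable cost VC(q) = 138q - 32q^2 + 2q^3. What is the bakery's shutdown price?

£10 per unit

The firm shuts down when price falls below the minimum of average variable cost. AVC = VC/q = 138 - 32q + 2q^2.
dAVC/dq = -32 + 4q = 0 gives q = 8. min AVC = 138 - 32·8 + 2·8^2 = 10.
So the shutdown price is £10.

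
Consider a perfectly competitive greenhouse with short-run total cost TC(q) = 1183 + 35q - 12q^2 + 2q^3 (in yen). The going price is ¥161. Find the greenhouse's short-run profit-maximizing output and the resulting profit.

Profit = -¥399 at q = 7

AVC = 35 - 12q + 2q^2; min AVC = ¥17 at q = 3. Since P = ¥161 ≥ min AVC, the firm produces.
MC = 35 - 24q + 6q^2. Setting P = MC and taking the root on the rising branch gives q* = 7.
TR = 161·7 = 1127. TC = 1183 + 343 = 1526. Profit = 1127 − 1526 = -¥399.
Shutting down would mean losing the fixed cost of ¥1183, so operating at a loss of ¥399 is better by ¥784.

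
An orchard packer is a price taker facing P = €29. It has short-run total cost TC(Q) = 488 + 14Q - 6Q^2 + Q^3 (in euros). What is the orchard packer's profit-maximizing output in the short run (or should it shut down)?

From TC, MC = TC'(Q) = 14 - 12Q + 3Q^2 and AVC = VC/Q = 14 - 6Q + Q^2.
AVC is minimized where dAVC/dQ = -6 + 2Q = 0, at Q = 3; min AVC = 14 - 6·3 + 3^2 = €5.
P = €29 exceeds min AVC = €5, so the firm stays open.
P = MC gives -15 - 12Q + 3Q^2 = 0, with roots -1 and 5. Take the larger (rising MC): Q* = 5.
Check: AVC at Q = 5 is €9 ≤ P, so revenue covers variable cost.
Profit = P·Q − TC = 29·5 − 533 = -€388, a loss, but smaller than the €488 fixed cost the firm would lose by shutting down.

Produce at Q = 5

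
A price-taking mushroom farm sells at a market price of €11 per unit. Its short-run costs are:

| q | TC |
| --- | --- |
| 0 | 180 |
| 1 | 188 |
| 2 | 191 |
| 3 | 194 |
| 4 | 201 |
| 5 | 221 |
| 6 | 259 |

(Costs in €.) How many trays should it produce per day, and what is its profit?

Compute π = P·q − TC at each output: q=0: -180; q=1: -177; q=2: -169; q=3: -161; q=4: -157; q=5: -166; q=6: -193.
Profit is maximized at q = 4. AVC there is 21/4 = €5.25 ≤ P, so producing beats shutting down (which would give -€180).

q = 4; profit = -€157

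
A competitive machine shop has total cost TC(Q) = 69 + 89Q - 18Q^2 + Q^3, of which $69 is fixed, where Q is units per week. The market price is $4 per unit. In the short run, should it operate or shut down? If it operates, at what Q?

Shut down

From TC, MC = TC'(Q) = 89 - 36Q + 3Q^2 and AVC = VC/Q = 89 - 18Q + Q^2.
AVC hits its minimum where MC = AVC, at Q = 9, giving min AVC = 89 - 18·9 + 9^2 = $8.
P = $4 lies below min AVC = $8; no output level covers variable cost.
Shutting down limits the loss to fixed cost, $69.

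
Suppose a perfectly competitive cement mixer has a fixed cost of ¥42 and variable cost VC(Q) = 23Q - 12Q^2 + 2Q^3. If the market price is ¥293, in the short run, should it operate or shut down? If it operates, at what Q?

From TC, MC = TC'(Q) = 23 - 24Q + 6Q^2 and AVC = VC/Q = 23 - 12Q + 2Q^2.
AVC is minimized where dAVC/dQ = -12 + 4Q = 0, at Q = 3; min AVC = 23 - 12·3 + 2·3^2 = ¥5.
P = ¥293 exceeds min AVC = ¥5, so the firm stays open.
Solving P = MC: -270 - 24Q + 6Q^2 = 0 ⇒ Q = -5 or 9. On the upward-sloping branch, Q* = 9.
Check: AVC at Q = 9 is ¥77 ≤ P, so revenue covers variable cost.
Profit = P·Q − TC = 293·9 − 735 = ¥1902.

Produce at Q = 9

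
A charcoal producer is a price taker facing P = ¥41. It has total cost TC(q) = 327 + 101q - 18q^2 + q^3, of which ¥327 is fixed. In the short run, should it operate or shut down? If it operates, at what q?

Produce at q = 10

Variable cost is VC = 101q - 18q^2 + q^3, so AVC = VC/q = 101 - 18q + q^2 and MC = dTC/dq = 101 - 36q + 3q^2.
AVC is minimized where dAVC/dq = -18 + 2q = 0, at q = 9; min AVC = 101 - 18·9 + 9^2 = ¥20.
Since P = ¥41 ≥ min AVC = ¥20, price covers variable cost and the firm should produce.
P = MC gives 60 - 36q + 3q^2 = 0, with roots 2 and 10. Take the larger (rising MC): q* = 10.
Check: AVC at q = 10 is ¥21 ≤ P, so revenue covers variable cost.
Profit = P·q − TC = 41·10 − 537 = -¥127, a loss, but smaller than the ¥327 fixed cost the firm would lose by shutting down.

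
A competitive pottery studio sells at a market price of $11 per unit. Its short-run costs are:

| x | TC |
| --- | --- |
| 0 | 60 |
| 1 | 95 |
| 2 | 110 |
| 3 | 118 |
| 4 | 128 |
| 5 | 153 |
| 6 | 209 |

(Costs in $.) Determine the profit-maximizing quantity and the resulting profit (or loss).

Tabulate TR − TC: x=0: -60; x=1: -84; x=2: -88; x=3: -85; x=4: -84; x=5: -98; x=6: -143.
Profit is highest at x = 0. Equivalently, the lowest AVC in the table is 68/4 ≈ $17 at x = 4, and P = $11 falls below it — price never covers variable cost, so the firm shuts down and loses only its fixed cost.

x = 0 (shut down); profit = -$60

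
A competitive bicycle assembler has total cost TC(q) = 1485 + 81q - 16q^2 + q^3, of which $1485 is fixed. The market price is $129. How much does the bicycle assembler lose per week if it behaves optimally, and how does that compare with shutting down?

Profit = -$333 at q = 12

AVC = 81 - 16q + q^2 has its minimum $17 at q = 8; price $129 clears that bar, so the firm operates.
MC = 81 - 32q + 3q^2. Setting P = MC and taking the root on the rising branch gives q* = 12.
TR = 129·12 = 1548. TC = 1485 + 396 = 1881. Profit = 1548 − 1881 = -$333.
That loss of $333 beats the $1485 the firm would lose by shutting down; producing recovers $1152 of fixed cost.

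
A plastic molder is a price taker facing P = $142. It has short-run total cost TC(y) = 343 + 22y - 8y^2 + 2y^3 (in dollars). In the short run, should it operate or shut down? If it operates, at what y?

Produce at y = 6

Variable cost is VC = 22y - 8y^2 + 2y^3, so AVC = VC/y = 22 - 8y + 2y^2 and MC = dTC/dy = 22 - 16y + 6y^2.
The AVC parabola has its vertex at y = 8/4 = 2, where AVC = 22 - 8·2 + 2·2^2 = $14.
Since P = $142 ≥ min AVC = $14, price covers variable cost and the firm should produce.
P = MC gives -120 - 16y + 6y^2 = 0, with roots -10/3 and 6. Take the larger (rising MC): y* = 6.
Check: AVC at y = 6 is $46 ≤ P, so revenue covers variable cost.
Profit = P·y − TC = 142·6 − 619 = $233.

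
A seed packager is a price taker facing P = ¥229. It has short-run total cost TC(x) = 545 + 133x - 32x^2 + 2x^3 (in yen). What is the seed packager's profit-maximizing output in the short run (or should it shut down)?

Produce at x = 12

Strip out fixed cost: VC = 133x - 32x^2 + 2x^3. Then AVC = 133 - 32x + 2x^2 and MC = 133 - 64x + 6x^2.
The AVC parabola has its vertex at x = 32/4 = 8, where AVC = 133 - 32·8 + 2·8^2 = ¥5.
P = ¥229 exceeds min AVC = ¥5, so the firm stays open.
Set P = MC: 229 = 133 - 64x + 6x^2 → -96 - 64x + 6x^2 = 0. The roots are x = -4/3 and x = 12; the profit-maximizing output is on the rising part of MC, so x* = 12.
Check: AVC at x = 12 is ¥37 ≤ P, so revenue covers variable cost.
Profit = P·x − TC = 229·12 − 989 = ¥1759.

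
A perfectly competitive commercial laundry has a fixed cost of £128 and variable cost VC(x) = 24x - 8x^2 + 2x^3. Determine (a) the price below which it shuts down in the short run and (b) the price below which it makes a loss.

AVC = 24 - 8x + 2x^2; minimized at x = 2, giving min AVC = £16. That is the shutdown price.
ATC = 128/x + 24 - 8x + 2x^2. Setting dATC/dx = −128/x^2 − 8 + 4x = 0 gives x = 4 (since 4·4^3 − 8·4^2 = 128).
min ATC = 128/4 + 24 − 8·4 + 2·4^2 = £56. That is the break-even price.
Between these two prices the firm operates at a loss; above £56 it earns a profit.

Shutdown price = £16; break-even price = £56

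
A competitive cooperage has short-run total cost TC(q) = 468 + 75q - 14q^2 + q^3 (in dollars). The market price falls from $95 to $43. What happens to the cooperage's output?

MC = 75 - 28q + 3q^2; the shutdown threshold is min AVC = $26 (at q = 7).
At P = $95 ≥ min AVC, set P = MC on the rising branch: q = 10.
At P = $43 ≥ min AVC, set P = MC: q = 8. The firm stays open but cuts output.

Output falls from 10 to 8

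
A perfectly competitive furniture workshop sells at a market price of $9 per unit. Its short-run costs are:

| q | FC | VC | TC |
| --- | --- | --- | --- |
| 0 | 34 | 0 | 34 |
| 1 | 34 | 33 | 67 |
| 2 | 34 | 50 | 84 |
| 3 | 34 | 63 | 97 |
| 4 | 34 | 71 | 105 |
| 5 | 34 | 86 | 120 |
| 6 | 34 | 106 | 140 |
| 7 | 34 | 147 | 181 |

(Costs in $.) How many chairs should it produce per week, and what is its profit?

Compute π = P·q − TC at each output: q=0: -34; q=1: -58; q=2: -66; q=3: -70; q=4: -69; q=5: -75; q=6: -86; q=7: -118.
Profit is highest at q = 0. Equivalently, the lowest AVC in the table is 86/5 ≈ $17.20 at q = 5, and P = $9 falls below it — price never covers variable cost, so the firm shuts down and loses only its fixed cost.

q = 0 (shut down); profit = -$34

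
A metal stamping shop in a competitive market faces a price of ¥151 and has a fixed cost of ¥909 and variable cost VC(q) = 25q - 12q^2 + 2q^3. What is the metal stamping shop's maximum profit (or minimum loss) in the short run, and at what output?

Profit = -¥125 at q = 7

AVC = 25 - 12q + 2q^2; min AVC = ¥7 at q = 3. Since P = ¥151 ≥ min AVC, the firm produces.
MC = 25 - 24q + 6q^2. Setting P = MC and taking the root on the rising branch gives q* = 7.
TR = 151·7 = 1057. TC = 909 + 273 = 1182. Profit = 1057 − 1182 = -¥125.
By producing, the firm covers all variable cost plus ¥784 of fixed cost; shutting down would lose the full ¥909.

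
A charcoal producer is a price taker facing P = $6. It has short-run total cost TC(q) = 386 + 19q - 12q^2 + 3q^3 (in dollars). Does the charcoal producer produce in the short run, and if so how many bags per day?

Strip out fixed cost: VC = 19q - 12q^2 + 3q^3. Then AVC = 19 - 12q + 3q^2 and MC = 19 - 24q + 9q^2.
The AVC parabola has its vertex at q = 12/6 = 2, where AVC = 19 - 12·2 + 3·2^2 = $7.
P = $6 lies below min AVC = $7; no output level covers variable cost.
The firm minimizes its loss by shutting down and losing only its fixed cost of $386.

Shut down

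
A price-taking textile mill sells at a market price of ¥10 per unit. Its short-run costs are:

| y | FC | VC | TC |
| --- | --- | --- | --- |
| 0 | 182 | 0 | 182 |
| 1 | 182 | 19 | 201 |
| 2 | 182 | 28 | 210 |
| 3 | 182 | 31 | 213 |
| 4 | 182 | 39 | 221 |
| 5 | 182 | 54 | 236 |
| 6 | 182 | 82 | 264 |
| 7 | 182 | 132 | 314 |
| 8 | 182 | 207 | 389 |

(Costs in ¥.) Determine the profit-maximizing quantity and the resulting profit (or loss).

y = 4; profit = -¥181

Profit at each row (π = 10y − TC): y=0: -182; y=1: -191; y=2: -190; y=3: -183; y=4: -181; y=5: -186; y=6: -204; y=7: -244; y=8: -309.
Profit is maximized at y = 4. AVC there is 39/4 = ¥9.75 ≤ P, so producing beats shutting down (which would give -¥182).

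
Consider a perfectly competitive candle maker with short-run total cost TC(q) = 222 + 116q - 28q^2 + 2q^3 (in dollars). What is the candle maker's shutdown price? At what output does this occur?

The firm shuts down when price falls below the minimum of average variable cost. AVC = VC/q = 116 - 28q + 2q^2.
At the minimum of AVC, MC = AVC. MC = 116 - 56q + 6q^2; setting MC = AVC gives 4q^2 - 28q = 0, so q = 7. min AVC = 18.
So the shutdown price is $18.

$18 per unit, at q = 7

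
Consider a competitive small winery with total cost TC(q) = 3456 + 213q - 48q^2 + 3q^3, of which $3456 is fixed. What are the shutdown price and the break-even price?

AVC = 213 - 48q + 3q^2; minimized at q = 8, giving min AVC = $21. That is the shutdown price.
ATC = 3456/q + 213 - 48q + 3q^2. Setting dATC/dq = −3456/q^2 − 48 + 6q = 0 gives q = 12 (since 6·12^3 − 48·12^2 = 3456).
min ATC = 3456/12 + 213 − 48·12 + 3·12^2 = $357. That is the break-even price.
For $21 ≤ P < $357 the firm produces at a loss; below $21 it shuts down.

Shutdown price = $21; break-even price = $357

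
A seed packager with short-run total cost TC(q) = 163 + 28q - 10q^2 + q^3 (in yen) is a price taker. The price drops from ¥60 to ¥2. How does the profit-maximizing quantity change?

MC = 28 - 20q + 3q^2; the shutdown threshold is min AVC = ¥3 (at q = 5).
At P = ¥60 ≥ min AVC, set P = MC on the rising branch: q = 8.
At P = ¥2 < min AVC = ¥3, price no longer covers variable cost at any output, so the firm shuts down: q = 0.

Output falls from 8 to 0 (the firm shuts down)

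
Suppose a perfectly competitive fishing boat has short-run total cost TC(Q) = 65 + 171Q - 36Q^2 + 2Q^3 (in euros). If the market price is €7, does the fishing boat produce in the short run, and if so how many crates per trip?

Shut down

From TC, MC = TC'(Q) = 171 - 72Q + 6Q^2 and AVC = VC/Q = 171 - 36Q + 2Q^2.
AVC hits its minimum where MC = AVC, at Q = 9, giving min AVC = 171 - 36·9 + 2·9^2 = €9.
P = €7 lies below min AVC = €9; no output level covers variable cost.
Best response: produce nothing and absorb the €65 fixed cost.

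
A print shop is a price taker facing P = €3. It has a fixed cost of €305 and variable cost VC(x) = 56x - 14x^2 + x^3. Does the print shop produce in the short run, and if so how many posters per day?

Strip out fixed cost: VC = 56x - 14x^2 + x^3. Then AVC = 56 - 14x + x^2 and MC = 56 - 28x + 3x^2.
AVC hits its minimum where MC = AVC, at x = 7, giving min AVC = 56 - 14·7 + 7^2 = €7.
P = €3 lies below min AVC = €7; no output level covers variable cost.
The firm minimizes its loss by shutting down and losing only its fixed cost of €305.

Shut down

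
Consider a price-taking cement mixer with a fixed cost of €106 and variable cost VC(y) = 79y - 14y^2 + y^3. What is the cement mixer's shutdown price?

€30 per unit

Short-run supply begins at min AVC. From VC = 79y - 14y^2 + y^3, AVC = 79 - 14y + y^2.
dAVC/dy = -14 + 2y = 0 gives y = 7. min AVC = 79 - 14·7 + 7^2 = 30.
So the shutdown price is €30.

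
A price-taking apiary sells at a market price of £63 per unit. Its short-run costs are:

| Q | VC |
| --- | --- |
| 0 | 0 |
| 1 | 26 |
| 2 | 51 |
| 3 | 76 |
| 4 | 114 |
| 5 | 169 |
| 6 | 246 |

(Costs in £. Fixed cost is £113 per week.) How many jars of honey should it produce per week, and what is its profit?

Q = 5; profit = £33

Compute π = P·Q − TC at each output: Q=0: -113; Q=1: -76; Q=2: -38; Q=3: 0; Q=4: 25; Q=5: 33; Q=6: 19.
Profit is maximized at Q = 5. AVC there is 169/5 = £33.80 ≤ P, so producing beats shutting down (which would give -£113).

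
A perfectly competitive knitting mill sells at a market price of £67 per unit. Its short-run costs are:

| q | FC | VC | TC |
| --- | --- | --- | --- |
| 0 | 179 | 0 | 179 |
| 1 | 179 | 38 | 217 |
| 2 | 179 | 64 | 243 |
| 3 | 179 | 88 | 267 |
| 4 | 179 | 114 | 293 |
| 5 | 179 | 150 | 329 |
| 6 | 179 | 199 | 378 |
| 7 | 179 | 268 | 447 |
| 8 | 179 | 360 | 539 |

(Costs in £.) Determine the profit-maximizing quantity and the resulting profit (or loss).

q = 6; profit = £24

Profit at each row (π = 67q − TC): q=0: -179; q=1: -150; q=2: -109; q=3: -66; q=4: -25; q=5: 6; q=6: 24; q=7: 22; q=8: -3.
Profit is maximized at q = 6. AVC there is 199/6 = £33.17 ≤ P, so producing beats shutting down (which would give -£179).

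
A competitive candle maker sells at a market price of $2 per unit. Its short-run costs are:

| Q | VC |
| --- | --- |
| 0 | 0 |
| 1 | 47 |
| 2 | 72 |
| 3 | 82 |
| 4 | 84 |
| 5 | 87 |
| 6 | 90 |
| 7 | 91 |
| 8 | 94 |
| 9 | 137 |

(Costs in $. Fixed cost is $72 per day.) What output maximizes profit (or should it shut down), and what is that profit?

Q = 0 (shut down); profit = -$72

Profit at each row (π = 2Q − TC): Q=0: -72; Q=1: -117; Q=2: -140; Q=3: -148; Q=4: -148; Q=5: -149; Q=6: -150; Q=7: -149; Q=8: -150; Q=9: -191.
Profit is highest at Q = 0. Equivalently, the lowest AVC in the table is 94/8 ≈ $11.75 at Q = 8, and P = $2 falls below it — price never covers variable cost, so the firm shuts down and loses only its fixed cost.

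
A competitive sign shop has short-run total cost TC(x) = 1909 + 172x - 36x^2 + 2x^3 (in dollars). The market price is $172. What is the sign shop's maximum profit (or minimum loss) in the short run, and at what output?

Profit = -$181 at x = 12

AVC = 172 - 36x + 2x^2 has its minimum $10 at x = 9; price $172 clears that bar, so the firm operates.
MC = 172 - 72x + 6x^2. Setting P = MC and taking the root on the rising branch gives x* = 12.
TR = 172·12 = 2064. TC = 1909 + 336 = 2245. Profit = 2064 − 2245 = -$181.
That loss of $181 beats the $1909 the firm would lose by shutting down; producing recovers $1728 of fixed cost.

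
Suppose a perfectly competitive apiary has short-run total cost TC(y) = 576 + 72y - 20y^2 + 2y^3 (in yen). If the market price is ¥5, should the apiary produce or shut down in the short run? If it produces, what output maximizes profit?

Shut down

From TC, MC = TC'(y) = 72 - 40y + 6y^2 and AVC = VC/y = 72 - 20y + 2y^2.
AVC is minimized where dAVC/dy = -20 + 4y = 0, at y = 5; min AVC = 72 - 20·5 + 2·5^2 = ¥22.
With P < min AVC (¥5 < ¥22), every unit sold adds to the loss.
Shutting down limits the loss to fixed cost, ¥576.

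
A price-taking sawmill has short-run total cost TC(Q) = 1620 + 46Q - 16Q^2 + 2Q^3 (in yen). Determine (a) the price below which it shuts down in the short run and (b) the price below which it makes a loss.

Shutdown price = min AVC. AVC = 46 - 16Q + 2Q^2, with vertex at Q = 4 and minimum ¥14.
ATC = 1620/Q + 46 - 16Q + 2Q^2. Setting dATC/dQ = −1620/Q^2 − 16 + 4Q = 0 gives Q = 9 (since 4·9^3 − 16·9^2 = 1620).
min ATC = 1620/9 + 46 − 16·9 + 2·9^2 = ¥244. That is the break-even price.
For ¥14 ≤ P < ¥244 the firm produces at a loss; below ¥14 it shuts down.

Shutdown price = ¥14; break-even price = ¥244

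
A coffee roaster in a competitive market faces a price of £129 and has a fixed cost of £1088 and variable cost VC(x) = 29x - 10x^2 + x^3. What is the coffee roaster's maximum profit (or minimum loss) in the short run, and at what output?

AVC = 29 - 10x + x^2; min AVC = £4 at x = 5. Since P = £129 ≥ min AVC, the firm produces.
With MC = 29 - 20x + 3x^2, P = MC on the upward-sloping part at x* = 10.
TR = 129·10 = 1290. TC = 1088 + 290 = 1378. Profit = 1290 − 1378 = -£88.
By producing, the firm covers all variable cost plus £1000 of fixed cost; shutting down would lose the full £1088.

Profit = -£88 at x = 10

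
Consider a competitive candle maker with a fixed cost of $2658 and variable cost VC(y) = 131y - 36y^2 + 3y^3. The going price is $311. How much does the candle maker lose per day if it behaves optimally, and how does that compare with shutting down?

AVC = 131 - 36y + 3y^2 has its minimum $23 at y = 6; price $311 clears that bar, so the firm operates.
MC = 131 - 72y + 9y^2. Setting P = MC and taking the root on the rising branch gives y* = 10.
TR = 311·10 = 3110. TC = 2658 + 710 = 3368. Profit = 3110 − 3368 = -$258.
That loss of $258 beats the $2658 the firm would lose by shutting down; producing recovers $2400 of fixed cost.

Profit = -$258 at y = 10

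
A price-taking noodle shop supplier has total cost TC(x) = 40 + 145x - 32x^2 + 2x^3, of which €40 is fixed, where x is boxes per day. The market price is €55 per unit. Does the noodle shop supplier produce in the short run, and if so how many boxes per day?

From TC, MC = TC'(x) = 145 - 64x + 6x^2 and AVC = VC/x = 145 - 32x + 2x^2.
The AVC parabola has its vertex at x = 32/4 = 8, where AVC = 145 - 32·8 + 2·8^2 = €17.
P = €55 exceeds min AVC = €17, so the firm stays open.
Set P = MC: 55 = 145 - 64x + 6x^2 → 90 - 64x + 6x^2 = 0. The roots are x = 5/3 and x = 9; the profit-maximizing output is on the rising part of MC, so x* = 9.
Check: AVC at x = 9 is €19 ≤ P, so revenue covers variable cost.
Profit = P·x − TC = 55·9 − 211 = €284.

Produce at x = 9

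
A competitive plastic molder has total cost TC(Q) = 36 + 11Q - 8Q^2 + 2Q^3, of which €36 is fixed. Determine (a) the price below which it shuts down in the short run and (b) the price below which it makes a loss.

Shutdown price = min AVC. AVC = 11 - 8Q + 2Q^2, with vertex at Q = 2 and minimum €3.
ATC = 36/Q + 11 - 8Q + 2Q^2. Setting dATC/dQ = −36/Q^2 − 8 + 4Q = 0 gives Q = 3 (since 4·3^3 − 8·3^2 = 36).
min ATC = 36/3 + 11 − 8·3 + 2·3^2 = €17. That is the break-even price.
Between these two prices the firm operates at a loss; above €17 it earns a profit.

Shutdown price = €3; break-even price = €17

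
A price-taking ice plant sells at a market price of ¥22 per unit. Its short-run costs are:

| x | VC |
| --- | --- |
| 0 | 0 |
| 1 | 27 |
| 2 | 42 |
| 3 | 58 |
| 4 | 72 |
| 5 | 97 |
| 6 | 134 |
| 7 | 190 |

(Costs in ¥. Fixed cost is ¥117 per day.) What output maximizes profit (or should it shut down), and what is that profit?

Compute π = P·x − TC at each output: x=0: -117; x=1: -122; x=2: -115; x=3: -109; x=4: -101; x=5: -104; x=6: -119; x=7: -153.
Profit is maximized at x = 4. AVC there is 72/4 = ¥18 ≤ P, so producing beats shutting down (which would give -¥117).

x = 4; profit = -¥101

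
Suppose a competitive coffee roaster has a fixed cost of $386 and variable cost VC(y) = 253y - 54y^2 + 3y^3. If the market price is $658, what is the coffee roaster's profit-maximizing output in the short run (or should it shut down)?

Produce at y = 15

From TC, MC = TC'(y) = 253 - 108y + 9y^2 and AVC = VC/y = 253 - 54y + 3y^2.
AVC is minimized where dAVC/dy = -54 + 6y = 0, at y = 9; min AVC = 253 - 54·9 + 3·9^2 = $10.
Since P = $658 ≥ min AVC = $10, price covers variable cost and the firm should produce.
P = MC gives -405 - 108y + 9y^2 = 0, with roots -3 and 15. Take the larger (rising MC): y* = 15.
Check: AVC at y = 15 is $118 ≤ P, so revenue covers variable cost.
Profit = P·y − TC = 658·15 − 2156 = $7714.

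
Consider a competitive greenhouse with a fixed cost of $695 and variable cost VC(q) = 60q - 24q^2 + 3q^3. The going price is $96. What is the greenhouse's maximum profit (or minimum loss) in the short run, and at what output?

AVC = 60 - 24q + 3q^2 has its minimum $12 at q = 4; price $96 clears that bar, so the firm operates.
With MC = 60 - 48q + 9q^2, P = MC on the upward-sloping part at q* = 6.
TR = 96·6 = 576. TC = 695 + 144 = 839. Profit = 576 − 839 = -$263.
Shutting down would mean losing the fixed cost of $695, so operating at a loss of $263 is better by $432.

Profit = -$263 at q = 6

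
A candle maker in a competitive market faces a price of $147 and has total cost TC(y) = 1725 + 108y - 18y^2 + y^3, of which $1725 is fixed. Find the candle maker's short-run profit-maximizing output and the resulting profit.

Profit = -$373 at y = 13

AVC = 108 - 18y + y^2 has its minimum $27 at y = 9; price $147 clears that bar, so the firm operates.
MC = 108 - 36y + 3y^2. Setting P = MC and taking the root on the rising branch gives y* = 13.
TR = 147·13 = 1911. TC = 1725 + 559 = 2284. Profit = 1911 − 2284 = -$373.
Shutting down would mean losing the fixed cost of $1725, so operating at a loss of $373 is better by $1352.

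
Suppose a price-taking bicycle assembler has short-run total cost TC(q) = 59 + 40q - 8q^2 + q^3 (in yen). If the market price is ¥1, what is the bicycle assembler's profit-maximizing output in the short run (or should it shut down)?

Shut down

Variable cost is VC = 40q - 8q^2 + q^3, so AVC = VC/q = 40 - 8q + q^2 and MC = dTC/dq = 40 - 16q + 3q^2.
AVC hits its minimum where MC = AVC, at q = 4, giving min AVC = 40 - 8·4 + 4^2 = ¥24.
P = ¥1 lies below min AVC = ¥24; no output level covers variable cost.
Best response: produce nothing and absorb the ¥59 fixed cost.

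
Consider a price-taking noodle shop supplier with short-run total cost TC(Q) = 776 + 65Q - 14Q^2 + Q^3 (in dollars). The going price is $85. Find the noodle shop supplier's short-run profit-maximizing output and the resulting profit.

Profit = -$176 at Q = 10

AVC = 65 - 14Q + Q^2 has its minimum $16 at Q = 7; price $85 clears that bar, so the firm operates.
With MC = 65 - 28Q + 3Q^2, P = MC on the upward-sloping part at Q* = 10.
TR = 85·10 = 850. TC = 776 + 250 = 1026. Profit = 850 − 1026 = -$176.
That loss of $176 beats the $776 the firm would lose by shutting down; producing recovers $600 of fixed cost.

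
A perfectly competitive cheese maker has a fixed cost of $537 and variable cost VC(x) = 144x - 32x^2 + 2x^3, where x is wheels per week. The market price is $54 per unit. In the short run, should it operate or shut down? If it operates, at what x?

From TC, MC = TC'(x) = 144 - 64x + 6x^2 and AVC = VC/x = 144 - 32x + 2x^2.
AVC hits its minimum where MC = AVC, at x = 8, giving min AVC = 144 - 32·8 + 2·8^2 = $16.
Since P = $54 ≥ min AVC = $16, price covers variable cost and the firm should produce.
P = MC gives 90 - 64x + 6x^2 = 0, with roots 5/3 and 9. Take the larger (rising MC): x* = 9.
Check: AVC at x = 9 is $18 ≤ P, so revenue covers variable cost.
Profit = P·x − TC = 54·9 − 699 = -$213, a loss, but smaller than the $537 fixed cost the firm would lose by shutting down.

Produce at x = 9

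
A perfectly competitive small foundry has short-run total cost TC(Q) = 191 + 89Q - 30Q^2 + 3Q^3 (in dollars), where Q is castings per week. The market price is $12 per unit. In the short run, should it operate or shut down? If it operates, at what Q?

Variable cost is VC = 89Q - 30Q^2 + 3Q^3, so AVC = VC/Q = 89 - 30Q + 3Q^2 and MC = dTC/dQ = 89 - 60Q + 9Q^2.
AVC is minimized where dAVC/dQ = -30 + 6Q = 0, at Q = 5; min AVC = 89 - 30·5 + 3·5^2 = $14.
With P < min AVC ($12 < $14), every unit sold adds to the loss.
Shutting down limits the loss to fixed cost, $191.

Shut down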